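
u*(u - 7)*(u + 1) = u^3 - 6*u^2 - 7*u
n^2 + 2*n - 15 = (n - 3)*(n + 5)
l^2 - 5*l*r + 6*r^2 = (l - 3*r)*(l - 2*r)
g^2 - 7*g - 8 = (g - 8)*(g + 1)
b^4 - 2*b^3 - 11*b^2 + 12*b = b*(b - 4)*(b - 1)*(b + 3)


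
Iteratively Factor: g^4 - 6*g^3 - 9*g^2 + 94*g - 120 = (g - 2)*(g^3 - 4*g^2 - 17*g + 60) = (g - 5)*(g - 2)*(g^2 + g - 12) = (g - 5)*(g - 2)*(g + 4)*(g - 3)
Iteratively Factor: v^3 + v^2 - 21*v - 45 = (v - 5)*(v^2 + 6*v + 9) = (v - 5)*(v + 3)*(v + 3)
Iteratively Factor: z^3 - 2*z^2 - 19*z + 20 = (z - 1)*(z^2 - z - 20) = (z - 1)*(z + 4)*(z - 5)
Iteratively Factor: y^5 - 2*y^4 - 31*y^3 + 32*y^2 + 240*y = (y + 4)*(y^4 - 6*y^3 - 7*y^2 + 60*y) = (y - 4)*(y + 4)*(y^3 - 2*y^2 - 15*y) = (y - 4)*(y + 3)*(y + 4)*(y^2 - 5*y) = (y - 5)*(y - 4)*(y + 3)*(y + 4)*(y)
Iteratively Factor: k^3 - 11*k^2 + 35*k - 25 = (k - 5)*(k^2 - 6*k + 5) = (k - 5)*(k - 1)*(k - 5)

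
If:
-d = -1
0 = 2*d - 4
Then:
No Solution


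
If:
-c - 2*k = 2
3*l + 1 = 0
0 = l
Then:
No Solution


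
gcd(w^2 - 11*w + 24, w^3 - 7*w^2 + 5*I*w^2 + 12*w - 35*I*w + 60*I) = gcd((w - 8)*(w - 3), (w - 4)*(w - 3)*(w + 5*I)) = w - 3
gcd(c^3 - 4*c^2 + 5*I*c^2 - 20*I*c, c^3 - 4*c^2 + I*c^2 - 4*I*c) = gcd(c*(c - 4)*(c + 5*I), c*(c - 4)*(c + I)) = c^2 - 4*c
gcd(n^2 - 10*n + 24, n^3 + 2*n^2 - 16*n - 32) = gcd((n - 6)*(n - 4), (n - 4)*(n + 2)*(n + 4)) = n - 4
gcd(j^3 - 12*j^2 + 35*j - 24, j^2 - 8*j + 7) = j - 1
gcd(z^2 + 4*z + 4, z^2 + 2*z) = z + 2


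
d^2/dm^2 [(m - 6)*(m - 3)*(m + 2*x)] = 6*m + 4*x - 18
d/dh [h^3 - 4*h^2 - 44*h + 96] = 3*h^2 - 8*h - 44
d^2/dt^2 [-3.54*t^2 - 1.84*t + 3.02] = -7.08000000000000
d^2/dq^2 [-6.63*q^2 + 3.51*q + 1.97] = -13.2600000000000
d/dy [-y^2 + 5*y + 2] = 5 - 2*y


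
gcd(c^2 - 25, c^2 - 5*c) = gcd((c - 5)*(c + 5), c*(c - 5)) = c - 5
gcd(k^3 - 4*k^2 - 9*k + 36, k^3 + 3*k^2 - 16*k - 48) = k^2 - k - 12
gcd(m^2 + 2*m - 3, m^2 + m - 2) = m - 1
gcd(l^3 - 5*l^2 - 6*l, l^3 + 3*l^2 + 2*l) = l^2 + l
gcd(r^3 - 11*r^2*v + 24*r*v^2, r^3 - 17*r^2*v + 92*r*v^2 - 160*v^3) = r - 8*v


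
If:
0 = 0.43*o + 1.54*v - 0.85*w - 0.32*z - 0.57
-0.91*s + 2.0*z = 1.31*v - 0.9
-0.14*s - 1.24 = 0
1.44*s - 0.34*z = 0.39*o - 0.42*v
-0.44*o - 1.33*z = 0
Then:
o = -20.18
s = -8.86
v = 17.03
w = 17.47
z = 6.68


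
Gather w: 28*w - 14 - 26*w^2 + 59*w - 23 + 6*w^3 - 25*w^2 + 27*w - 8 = 6*w^3 - 51*w^2 + 114*w - 45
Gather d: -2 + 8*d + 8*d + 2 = 16*d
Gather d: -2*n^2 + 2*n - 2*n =-2*n^2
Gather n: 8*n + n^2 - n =n^2 + 7*n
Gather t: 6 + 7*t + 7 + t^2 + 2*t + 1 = t^2 + 9*t + 14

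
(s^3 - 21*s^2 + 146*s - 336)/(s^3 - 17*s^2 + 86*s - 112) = (s - 6)/(s - 2)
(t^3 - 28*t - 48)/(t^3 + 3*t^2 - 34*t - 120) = (t + 2)/(t + 5)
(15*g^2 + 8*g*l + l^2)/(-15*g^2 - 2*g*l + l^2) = (-5*g - l)/(5*g - l)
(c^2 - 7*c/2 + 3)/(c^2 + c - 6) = (c - 3/2)/(c + 3)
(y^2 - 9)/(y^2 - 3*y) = (y + 3)/y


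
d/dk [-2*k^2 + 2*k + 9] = 2 - 4*k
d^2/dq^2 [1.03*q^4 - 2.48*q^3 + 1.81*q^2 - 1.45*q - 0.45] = 12.36*q^2 - 14.88*q + 3.62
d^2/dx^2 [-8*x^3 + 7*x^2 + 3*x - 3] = 14 - 48*x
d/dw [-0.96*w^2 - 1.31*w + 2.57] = -1.92*w - 1.31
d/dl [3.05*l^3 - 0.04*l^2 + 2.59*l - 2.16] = 9.15*l^2 - 0.08*l + 2.59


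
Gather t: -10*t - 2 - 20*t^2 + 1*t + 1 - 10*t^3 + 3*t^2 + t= -10*t^3 - 17*t^2 - 8*t - 1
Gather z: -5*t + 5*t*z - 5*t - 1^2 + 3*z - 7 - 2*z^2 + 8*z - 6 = -10*t - 2*z^2 + z*(5*t + 11) - 14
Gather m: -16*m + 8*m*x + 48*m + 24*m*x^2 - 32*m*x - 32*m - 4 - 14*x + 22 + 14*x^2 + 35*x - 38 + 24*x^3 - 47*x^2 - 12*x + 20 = m*(24*x^2 - 24*x) + 24*x^3 - 33*x^2 + 9*x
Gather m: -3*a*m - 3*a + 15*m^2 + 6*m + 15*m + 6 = -3*a + 15*m^2 + m*(21 - 3*a) + 6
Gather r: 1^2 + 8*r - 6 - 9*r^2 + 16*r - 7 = -9*r^2 + 24*r - 12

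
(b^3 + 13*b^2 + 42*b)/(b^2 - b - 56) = b*(b + 6)/(b - 8)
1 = 1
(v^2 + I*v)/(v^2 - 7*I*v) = (v + I)/(v - 7*I)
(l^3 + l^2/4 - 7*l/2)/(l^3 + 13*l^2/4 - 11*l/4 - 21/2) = l/(l + 3)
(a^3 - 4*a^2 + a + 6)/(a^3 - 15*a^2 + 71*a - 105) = (a^2 - a - 2)/(a^2 - 12*a + 35)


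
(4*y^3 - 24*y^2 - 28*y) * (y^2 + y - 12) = 4*y^5 - 20*y^4 - 100*y^3 + 260*y^2 + 336*y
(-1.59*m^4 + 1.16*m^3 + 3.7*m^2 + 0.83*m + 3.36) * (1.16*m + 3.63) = -1.8444*m^5 - 4.4261*m^4 + 8.5028*m^3 + 14.3938*m^2 + 6.9105*m + 12.1968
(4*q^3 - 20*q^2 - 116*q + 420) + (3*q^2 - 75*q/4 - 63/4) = 4*q^3 - 17*q^2 - 539*q/4 + 1617/4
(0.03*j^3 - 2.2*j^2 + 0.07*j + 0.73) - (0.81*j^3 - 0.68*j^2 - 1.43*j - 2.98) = -0.78*j^3 - 1.52*j^2 + 1.5*j + 3.71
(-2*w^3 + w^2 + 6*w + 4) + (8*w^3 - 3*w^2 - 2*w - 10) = 6*w^3 - 2*w^2 + 4*w - 6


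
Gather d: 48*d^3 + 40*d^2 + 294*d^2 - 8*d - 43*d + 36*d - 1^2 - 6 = 48*d^3 + 334*d^2 - 15*d - 7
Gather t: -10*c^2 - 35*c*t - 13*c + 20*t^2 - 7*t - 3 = -10*c^2 - 13*c + 20*t^2 + t*(-35*c - 7) - 3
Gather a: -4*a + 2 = 2 - 4*a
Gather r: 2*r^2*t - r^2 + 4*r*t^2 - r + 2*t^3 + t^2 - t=r^2*(2*t - 1) + r*(4*t^2 - 1) + 2*t^3 + t^2 - t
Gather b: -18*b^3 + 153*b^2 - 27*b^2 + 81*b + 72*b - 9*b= -18*b^3 + 126*b^2 + 144*b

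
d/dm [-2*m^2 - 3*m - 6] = -4*m - 3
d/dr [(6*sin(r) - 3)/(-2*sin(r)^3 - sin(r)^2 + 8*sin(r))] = 6*(2*sin(r) - sin(3*r) + cos(2*r) + 3)*cos(r)/((sin(r) - cos(2*r) - 7)^2*sin(r)^2)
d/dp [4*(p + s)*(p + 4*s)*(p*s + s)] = 4*s*(3*p^2 + 10*p*s + 2*p + 4*s^2 + 5*s)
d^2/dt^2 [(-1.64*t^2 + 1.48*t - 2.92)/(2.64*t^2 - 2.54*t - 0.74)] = (-1.36435199999994*t^3 - 141.330816*t^2 + 134.83008*t - 56.446112)/(18.399744*t^6 - 53.108352*t^5 + 35.62416*t^4 + 13.3858*t^3 - 9.98556*t^2 - 4.172712*t - 0.405224)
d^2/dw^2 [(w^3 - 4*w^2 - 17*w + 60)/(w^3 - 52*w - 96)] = 2*(-4*w^6 + 105*w^5 + 312*w^4 - 868*w^3 - 4176*w^2 + 44928*w + 210240)/(w^9 - 156*w^7 - 288*w^6 + 8112*w^5 + 29952*w^4 - 112960*w^3 - 778752*w^2 - 1437696*w - 884736)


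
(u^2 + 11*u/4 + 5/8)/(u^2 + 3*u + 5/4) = (4*u + 1)/(2*(2*u + 1))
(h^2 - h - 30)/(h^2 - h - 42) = (-h^2 + h + 30)/(-h^2 + h + 42)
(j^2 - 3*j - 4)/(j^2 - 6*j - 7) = (j - 4)/(j - 7)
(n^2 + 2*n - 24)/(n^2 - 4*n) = (n + 6)/n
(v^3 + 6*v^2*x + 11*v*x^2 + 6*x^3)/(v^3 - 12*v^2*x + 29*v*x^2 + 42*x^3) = (v^2 + 5*v*x + 6*x^2)/(v^2 - 13*v*x + 42*x^2)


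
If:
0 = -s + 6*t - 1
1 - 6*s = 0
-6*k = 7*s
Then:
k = -7/36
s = 1/6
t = 7/36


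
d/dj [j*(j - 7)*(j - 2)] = 3*j^2 - 18*j + 14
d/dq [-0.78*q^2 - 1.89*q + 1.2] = -1.56*q - 1.89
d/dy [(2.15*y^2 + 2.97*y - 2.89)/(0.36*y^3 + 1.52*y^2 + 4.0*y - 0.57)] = (-0.774*y^4 - 2.1384*y^3 + 7.2068*y^2 + 6.3346*y + 9.8671)/(0.1296*y^6 + 1.0944*y^5 + 5.1904*y^4 + 11.7496*y^3 + 14.2672*y^2 - 4.56*y + 0.3249)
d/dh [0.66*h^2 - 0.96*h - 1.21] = 1.32*h - 0.96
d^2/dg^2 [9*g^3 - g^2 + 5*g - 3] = 54*g - 2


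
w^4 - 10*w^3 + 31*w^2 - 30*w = w*(w - 5)*(w - 3)*(w - 2)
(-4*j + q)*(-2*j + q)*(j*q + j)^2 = 8*j^4*q^2 + 16*j^4*q + 8*j^4 - 6*j^3*q^3 - 12*j^3*q^2 - 6*j^3*q + j^2*q^4 + 2*j^2*q^3 + j^2*q^2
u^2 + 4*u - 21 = (u - 3)*(u + 7)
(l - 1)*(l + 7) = l^2 + 6*l - 7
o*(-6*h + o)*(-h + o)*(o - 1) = 6*h^2*o^2 - 6*h^2*o - 7*h*o^3 + 7*h*o^2 + o^4 - o^3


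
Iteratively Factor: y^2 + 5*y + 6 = (y + 3)*(y + 2)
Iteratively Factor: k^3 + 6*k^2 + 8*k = (k)*(k^2 + 6*k + 8) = k*(k + 2)*(k + 4)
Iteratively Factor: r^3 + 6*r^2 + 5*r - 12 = (r + 3)*(r^2 + 3*r - 4) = (r + 3)*(r + 4)*(r - 1)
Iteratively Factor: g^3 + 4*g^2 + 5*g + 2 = (g + 1)*(g^2 + 3*g + 2) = (g + 1)*(g + 2)*(g + 1)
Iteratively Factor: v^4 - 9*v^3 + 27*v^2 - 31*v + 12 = (v - 3)*(v^3 - 6*v^2 + 9*v - 4) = (v - 4)*(v - 3)*(v^2 - 2*v + 1) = (v - 4)*(v - 3)*(v - 1)*(v - 1)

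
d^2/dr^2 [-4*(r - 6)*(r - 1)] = -8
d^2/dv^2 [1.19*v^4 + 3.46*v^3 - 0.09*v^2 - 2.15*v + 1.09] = 14.28*v^2 + 20.76*v - 0.18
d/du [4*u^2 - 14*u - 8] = 8*u - 14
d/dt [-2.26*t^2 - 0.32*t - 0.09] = -4.52*t - 0.32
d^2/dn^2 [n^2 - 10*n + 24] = 2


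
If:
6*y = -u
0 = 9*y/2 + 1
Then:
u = 4/3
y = -2/9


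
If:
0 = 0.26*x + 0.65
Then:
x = -2.50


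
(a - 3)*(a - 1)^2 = a^3 - 5*a^2 + 7*a - 3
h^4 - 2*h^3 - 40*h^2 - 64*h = h*(h - 8)*(h + 2)*(h + 4)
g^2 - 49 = (g - 7)*(g + 7)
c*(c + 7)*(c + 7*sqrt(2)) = c^3 + 7*c^2 + 7*sqrt(2)*c^2 + 49*sqrt(2)*c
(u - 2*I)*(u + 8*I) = u^2 + 6*I*u + 16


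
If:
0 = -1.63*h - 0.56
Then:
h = -0.34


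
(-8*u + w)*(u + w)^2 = -8*u^3 - 15*u^2*w - 6*u*w^2 + w^3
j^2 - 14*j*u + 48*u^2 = (j - 8*u)*(j - 6*u)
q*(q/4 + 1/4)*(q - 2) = q^3/4 - q^2/4 - q/2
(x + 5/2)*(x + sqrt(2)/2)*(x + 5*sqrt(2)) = x^3 + 5*x^2/2 + 11*sqrt(2)*x^2/2 + 5*x + 55*sqrt(2)*x/4 + 25/2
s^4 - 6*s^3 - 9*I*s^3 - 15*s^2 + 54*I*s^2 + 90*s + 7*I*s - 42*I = (s - 6)*(s - 7*I)*(s - I)^2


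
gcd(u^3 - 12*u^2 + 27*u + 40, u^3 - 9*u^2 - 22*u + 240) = u - 8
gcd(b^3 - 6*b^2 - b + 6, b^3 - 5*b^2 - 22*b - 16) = b + 1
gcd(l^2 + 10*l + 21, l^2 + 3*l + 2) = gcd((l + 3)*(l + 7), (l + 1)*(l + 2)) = 1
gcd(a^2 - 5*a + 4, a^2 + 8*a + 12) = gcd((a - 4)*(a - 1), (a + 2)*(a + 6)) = 1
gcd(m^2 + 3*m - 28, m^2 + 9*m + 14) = m + 7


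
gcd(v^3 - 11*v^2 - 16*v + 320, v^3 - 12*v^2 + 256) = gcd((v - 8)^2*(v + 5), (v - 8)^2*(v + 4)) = v^2 - 16*v + 64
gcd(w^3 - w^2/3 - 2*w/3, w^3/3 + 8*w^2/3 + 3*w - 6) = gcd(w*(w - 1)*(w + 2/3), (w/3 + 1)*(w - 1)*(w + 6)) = w - 1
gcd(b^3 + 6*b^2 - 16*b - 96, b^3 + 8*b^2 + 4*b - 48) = b^2 + 10*b + 24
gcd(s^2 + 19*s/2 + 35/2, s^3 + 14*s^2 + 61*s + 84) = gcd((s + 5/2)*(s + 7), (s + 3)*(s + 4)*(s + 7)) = s + 7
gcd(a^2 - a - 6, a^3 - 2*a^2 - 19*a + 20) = 1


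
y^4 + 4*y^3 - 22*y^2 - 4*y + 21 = (y - 3)*(y - 1)*(y + 1)*(y + 7)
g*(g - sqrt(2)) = g^2 - sqrt(2)*g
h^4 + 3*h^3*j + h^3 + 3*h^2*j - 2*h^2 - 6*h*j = h*(h - 1)*(h + 2)*(h + 3*j)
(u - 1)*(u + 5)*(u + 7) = u^3 + 11*u^2 + 23*u - 35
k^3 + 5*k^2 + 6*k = k*(k + 2)*(k + 3)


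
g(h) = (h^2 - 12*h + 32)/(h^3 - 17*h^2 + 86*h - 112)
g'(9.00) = -0.16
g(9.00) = 0.36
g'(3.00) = -0.44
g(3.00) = 0.25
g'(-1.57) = -0.04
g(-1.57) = -0.18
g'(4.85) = -0.18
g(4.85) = -0.14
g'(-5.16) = -0.01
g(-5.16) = -0.11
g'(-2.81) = -0.02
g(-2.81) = -0.14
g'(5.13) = -0.21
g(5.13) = -0.19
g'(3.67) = -0.20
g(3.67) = 0.06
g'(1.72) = -5.12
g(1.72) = -1.54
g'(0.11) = -0.12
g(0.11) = -0.30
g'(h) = (2*h - 12)/(h^3 - 17*h^2 + 86*h - 112) + (-3*h^2 + 34*h - 86)*(h^2 - 12*h + 32)/(h^3 - 17*h^2 + 86*h - 112)^2 = (-h^2 + 8*h - 22)/(h^4 - 18*h^3 + 109*h^2 - 252*h + 196)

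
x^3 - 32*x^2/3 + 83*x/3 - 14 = (x - 7)*(x - 3)*(x - 2/3)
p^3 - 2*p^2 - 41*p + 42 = (p - 7)*(p - 1)*(p + 6)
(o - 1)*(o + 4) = o^2 + 3*o - 4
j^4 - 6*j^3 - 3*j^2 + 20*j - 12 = (j - 6)*(j - 1)^2*(j + 2)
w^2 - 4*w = w*(w - 4)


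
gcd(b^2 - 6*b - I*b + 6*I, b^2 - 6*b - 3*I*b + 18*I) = b - 6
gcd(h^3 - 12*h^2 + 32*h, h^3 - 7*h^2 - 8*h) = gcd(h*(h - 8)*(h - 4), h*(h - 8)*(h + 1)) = h^2 - 8*h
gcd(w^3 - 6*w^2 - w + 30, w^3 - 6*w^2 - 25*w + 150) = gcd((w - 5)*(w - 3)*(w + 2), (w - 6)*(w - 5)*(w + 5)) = w - 5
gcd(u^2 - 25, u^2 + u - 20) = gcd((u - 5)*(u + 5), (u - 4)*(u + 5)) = u + 5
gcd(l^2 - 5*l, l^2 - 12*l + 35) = l - 5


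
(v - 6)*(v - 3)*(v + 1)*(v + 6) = v^4 - 2*v^3 - 39*v^2 + 72*v + 108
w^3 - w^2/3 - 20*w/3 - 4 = (w - 3)*(w + 2/3)*(w + 2)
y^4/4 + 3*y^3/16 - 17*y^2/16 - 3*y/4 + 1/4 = (y/4 + 1/4)*(y - 2)*(y - 1/4)*(y + 2)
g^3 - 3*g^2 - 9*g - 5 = (g - 5)*(g + 1)^2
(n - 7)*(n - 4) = n^2 - 11*n + 28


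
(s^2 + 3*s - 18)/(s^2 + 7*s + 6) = (s - 3)/(s + 1)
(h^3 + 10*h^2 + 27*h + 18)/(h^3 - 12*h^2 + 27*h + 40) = (h^2 + 9*h + 18)/(h^2 - 13*h + 40)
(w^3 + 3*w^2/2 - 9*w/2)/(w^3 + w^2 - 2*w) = (w^2 + 3*w/2 - 9/2)/(w^2 + w - 2)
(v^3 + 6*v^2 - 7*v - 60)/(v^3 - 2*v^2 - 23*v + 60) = (v + 4)/(v - 4)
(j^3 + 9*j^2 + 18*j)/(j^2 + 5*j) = (j^2 + 9*j + 18)/(j + 5)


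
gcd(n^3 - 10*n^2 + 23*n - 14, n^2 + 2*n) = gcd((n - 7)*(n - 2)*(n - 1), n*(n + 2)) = 1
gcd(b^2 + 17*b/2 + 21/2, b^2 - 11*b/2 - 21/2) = b + 3/2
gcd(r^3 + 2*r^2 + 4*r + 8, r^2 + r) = 1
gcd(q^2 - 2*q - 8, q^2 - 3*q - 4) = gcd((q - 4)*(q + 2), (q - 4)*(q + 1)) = q - 4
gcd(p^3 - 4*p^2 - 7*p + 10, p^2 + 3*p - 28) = 1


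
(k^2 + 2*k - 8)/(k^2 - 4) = (k + 4)/(k + 2)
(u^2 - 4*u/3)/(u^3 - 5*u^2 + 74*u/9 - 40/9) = 3*u/(3*u^2 - 11*u + 10)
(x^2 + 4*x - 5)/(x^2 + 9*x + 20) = (x - 1)/(x + 4)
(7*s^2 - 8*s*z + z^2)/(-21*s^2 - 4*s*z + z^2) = (-s + z)/(3*s + z)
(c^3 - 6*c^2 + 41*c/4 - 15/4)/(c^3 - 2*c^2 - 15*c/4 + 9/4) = (2*c - 5)/(2*c + 3)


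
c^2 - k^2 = (c - k)*(c + k)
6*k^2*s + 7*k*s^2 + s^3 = s*(k + s)*(6*k + s)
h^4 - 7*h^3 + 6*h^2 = h^2*(h - 6)*(h - 1)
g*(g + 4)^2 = g^3 + 8*g^2 + 16*g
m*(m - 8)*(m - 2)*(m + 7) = m^4 - 3*m^3 - 54*m^2 + 112*m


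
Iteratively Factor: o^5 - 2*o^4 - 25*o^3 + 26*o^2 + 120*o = (o)*(o^4 - 2*o^3 - 25*o^2 + 26*o + 120) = o*(o - 5)*(o^3 + 3*o^2 - 10*o - 24) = o*(o - 5)*(o - 3)*(o^2 + 6*o + 8) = o*(o - 5)*(o - 3)*(o + 4)*(o + 2)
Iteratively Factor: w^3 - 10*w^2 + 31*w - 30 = (w - 2)*(w^2 - 8*w + 15) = (w - 5)*(w - 2)*(w - 3)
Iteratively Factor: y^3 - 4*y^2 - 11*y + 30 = (y - 5)*(y^2 + y - 6) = (y - 5)*(y - 2)*(y + 3)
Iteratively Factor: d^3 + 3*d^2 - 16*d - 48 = (d + 4)*(d^2 - d - 12) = (d + 3)*(d + 4)*(d - 4)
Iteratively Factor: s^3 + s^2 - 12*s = (s + 4)*(s^2 - 3*s) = s*(s + 4)*(s - 3)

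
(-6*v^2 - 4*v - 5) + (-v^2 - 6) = -7*v^2 - 4*v - 11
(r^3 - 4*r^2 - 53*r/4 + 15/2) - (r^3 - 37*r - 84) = -4*r^2 + 95*r/4 + 183/2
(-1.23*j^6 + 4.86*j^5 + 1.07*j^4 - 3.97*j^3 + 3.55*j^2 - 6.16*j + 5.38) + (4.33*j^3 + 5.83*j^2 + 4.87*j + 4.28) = -1.23*j^6 + 4.86*j^5 + 1.07*j^4 + 0.36*j^3 + 9.38*j^2 - 1.29*j + 9.66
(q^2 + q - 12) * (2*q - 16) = 2*q^3 - 14*q^2 - 40*q + 192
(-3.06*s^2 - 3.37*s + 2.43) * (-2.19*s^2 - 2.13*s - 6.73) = 6.7014*s^4 + 13.8981*s^3 + 22.4502*s^2 + 17.5042*s - 16.3539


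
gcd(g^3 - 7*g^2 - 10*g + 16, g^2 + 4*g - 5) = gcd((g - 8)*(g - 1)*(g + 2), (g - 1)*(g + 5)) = g - 1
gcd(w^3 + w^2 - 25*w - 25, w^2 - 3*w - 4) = w + 1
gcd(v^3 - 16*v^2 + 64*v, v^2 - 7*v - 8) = v - 8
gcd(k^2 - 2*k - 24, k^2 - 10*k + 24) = k - 6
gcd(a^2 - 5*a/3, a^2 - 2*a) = a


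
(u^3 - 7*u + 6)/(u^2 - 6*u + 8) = (u^2 + 2*u - 3)/(u - 4)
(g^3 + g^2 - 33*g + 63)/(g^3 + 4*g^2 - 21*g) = (g - 3)/g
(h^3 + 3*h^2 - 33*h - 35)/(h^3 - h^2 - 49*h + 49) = (h^2 - 4*h - 5)/(h^2 - 8*h + 7)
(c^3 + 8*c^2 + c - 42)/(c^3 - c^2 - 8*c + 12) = (c + 7)/(c - 2)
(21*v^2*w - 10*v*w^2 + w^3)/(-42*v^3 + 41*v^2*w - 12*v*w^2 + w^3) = -w/(2*v - w)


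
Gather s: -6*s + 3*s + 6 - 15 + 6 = -3*s - 3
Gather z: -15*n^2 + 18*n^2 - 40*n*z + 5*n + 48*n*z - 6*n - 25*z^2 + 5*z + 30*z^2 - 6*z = 3*n^2 - n + 5*z^2 + z*(8*n - 1)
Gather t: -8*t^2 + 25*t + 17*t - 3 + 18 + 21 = -8*t^2 + 42*t + 36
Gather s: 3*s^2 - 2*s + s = 3*s^2 - s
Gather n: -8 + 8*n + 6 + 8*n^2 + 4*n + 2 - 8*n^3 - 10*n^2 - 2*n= -8*n^3 - 2*n^2 + 10*n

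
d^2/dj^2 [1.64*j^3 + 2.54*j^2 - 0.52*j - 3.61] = 9.84*j + 5.08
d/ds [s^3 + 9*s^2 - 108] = 3*s*(s + 6)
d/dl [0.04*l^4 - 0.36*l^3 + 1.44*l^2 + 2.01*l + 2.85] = 0.16*l^3 - 1.08*l^2 + 2.88*l + 2.01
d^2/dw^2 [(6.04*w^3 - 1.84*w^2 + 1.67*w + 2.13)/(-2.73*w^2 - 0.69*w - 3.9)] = (2.1316282072803e-14*w^4 + 91.03977*w^3 - 310.312782*w^2 - 468.601146*w + 108.288774)/(20.346417*w^6 + 15.427503*w^5 + 91.098189*w^4 + 44.407089*w^3 + 130.14027*w^2 + 31.4847*w + 59.319)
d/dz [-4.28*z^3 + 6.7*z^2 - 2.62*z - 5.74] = -12.84*z^2 + 13.4*z - 2.62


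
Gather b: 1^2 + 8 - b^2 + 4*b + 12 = -b^2 + 4*b + 21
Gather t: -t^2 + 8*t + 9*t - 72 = -t^2 + 17*t - 72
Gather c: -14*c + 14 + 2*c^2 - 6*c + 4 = 2*c^2 - 20*c + 18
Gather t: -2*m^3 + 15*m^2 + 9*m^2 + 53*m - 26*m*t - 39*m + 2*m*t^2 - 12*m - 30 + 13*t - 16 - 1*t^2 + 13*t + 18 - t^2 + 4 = -2*m^3 + 24*m^2 + 2*m + t^2*(2*m - 2) + t*(26 - 26*m) - 24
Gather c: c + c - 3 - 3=2*c - 6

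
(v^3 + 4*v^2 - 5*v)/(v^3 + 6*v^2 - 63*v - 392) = v*(v^2 + 4*v - 5)/(v^3 + 6*v^2 - 63*v - 392)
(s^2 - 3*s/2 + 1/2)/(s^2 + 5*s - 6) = (s - 1/2)/(s + 6)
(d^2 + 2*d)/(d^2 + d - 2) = d/(d - 1)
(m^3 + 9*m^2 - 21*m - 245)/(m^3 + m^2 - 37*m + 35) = (m + 7)/(m - 1)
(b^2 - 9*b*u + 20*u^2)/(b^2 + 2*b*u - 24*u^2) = (b - 5*u)/(b + 6*u)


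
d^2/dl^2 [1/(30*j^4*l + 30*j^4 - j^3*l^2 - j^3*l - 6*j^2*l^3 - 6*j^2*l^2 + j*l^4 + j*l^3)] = 2*((j^2 + 18*j*l + 6*j - 6*l^2 - 3*l)*(30*j^3*l + 30*j^3 - j^2*l^2 - j^2*l - 6*j*l^3 - 6*j*l^2 + l^4 + l^3) + (-30*j^3 + 2*j^2*l + j^2 + 18*j*l^2 + 12*j*l - 4*l^3 - 3*l^2)^2)/(j*(30*j^3*l + 30*j^3 - j^2*l^2 - j^2*l - 6*j*l^3 - 6*j*l^2 + l^4 + l^3)^3)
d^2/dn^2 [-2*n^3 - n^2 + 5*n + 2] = -12*n - 2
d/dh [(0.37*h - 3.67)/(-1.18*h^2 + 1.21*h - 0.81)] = (0.4366*h^2 - 8.6612*h + 4.141)/(1.3924*h^4 - 2.8556*h^3 + 3.3757*h^2 - 1.9602*h + 0.6561)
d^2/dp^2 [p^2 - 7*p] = 2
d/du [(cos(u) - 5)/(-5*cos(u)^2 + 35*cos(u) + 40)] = (sin(u)^2 + 10*cos(u) - 44)*sin(u)/(5*(sin(u)^2 + 7*cos(u) + 7)^2)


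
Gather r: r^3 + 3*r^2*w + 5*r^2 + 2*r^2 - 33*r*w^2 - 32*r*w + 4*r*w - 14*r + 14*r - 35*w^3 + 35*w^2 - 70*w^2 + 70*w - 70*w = r^3 + r^2*(3*w + 7) + r*(-33*w^2 - 28*w) - 35*w^3 - 35*w^2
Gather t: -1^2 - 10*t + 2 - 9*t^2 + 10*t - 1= -9*t^2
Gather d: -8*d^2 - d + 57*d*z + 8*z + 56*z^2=-8*d^2 + d*(57*z - 1) + 56*z^2 + 8*z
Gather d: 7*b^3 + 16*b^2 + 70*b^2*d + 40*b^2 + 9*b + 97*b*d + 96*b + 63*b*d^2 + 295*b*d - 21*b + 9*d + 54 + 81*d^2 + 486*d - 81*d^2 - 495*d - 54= 7*b^3 + 56*b^2 + 63*b*d^2 + 84*b + d*(70*b^2 + 392*b)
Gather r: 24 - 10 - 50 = -36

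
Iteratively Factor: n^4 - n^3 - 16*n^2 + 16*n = (n + 4)*(n^3 - 5*n^2 + 4*n) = n*(n + 4)*(n^2 - 5*n + 4) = n*(n - 4)*(n + 4)*(n - 1)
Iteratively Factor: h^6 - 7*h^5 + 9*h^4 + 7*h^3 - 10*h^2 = (h)*(h^5 - 7*h^4 + 9*h^3 + 7*h^2 - 10*h) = h*(h + 1)*(h^4 - 8*h^3 + 17*h^2 - 10*h) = h*(h - 2)*(h + 1)*(h^3 - 6*h^2 + 5*h) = h^2*(h - 2)*(h + 1)*(h^2 - 6*h + 5) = h^2*(h - 5)*(h - 2)*(h + 1)*(h - 1)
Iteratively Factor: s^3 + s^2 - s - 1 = (s + 1)*(s^2 - 1) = (s - 1)*(s + 1)*(s + 1)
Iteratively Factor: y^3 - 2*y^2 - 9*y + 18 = (y - 3)*(y^2 + y - 6) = (y - 3)*(y - 2)*(y + 3)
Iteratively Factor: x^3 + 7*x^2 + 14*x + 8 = (x + 4)*(x^2 + 3*x + 2) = (x + 1)*(x + 4)*(x + 2)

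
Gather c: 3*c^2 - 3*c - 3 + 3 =3*c^2 - 3*c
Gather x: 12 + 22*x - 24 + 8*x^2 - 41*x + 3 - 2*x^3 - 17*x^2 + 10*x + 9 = -2*x^3 - 9*x^2 - 9*x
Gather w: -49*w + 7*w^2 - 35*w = 7*w^2 - 84*w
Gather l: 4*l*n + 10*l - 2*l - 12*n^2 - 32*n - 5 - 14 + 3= l*(4*n + 8) - 12*n^2 - 32*n - 16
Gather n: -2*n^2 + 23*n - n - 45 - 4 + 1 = -2*n^2 + 22*n - 48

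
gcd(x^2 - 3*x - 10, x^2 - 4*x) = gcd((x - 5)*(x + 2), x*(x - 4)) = 1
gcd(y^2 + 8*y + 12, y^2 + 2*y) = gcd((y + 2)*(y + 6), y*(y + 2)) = y + 2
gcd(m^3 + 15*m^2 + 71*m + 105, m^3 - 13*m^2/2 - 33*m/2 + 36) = m + 3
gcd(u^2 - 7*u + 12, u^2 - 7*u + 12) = u^2 - 7*u + 12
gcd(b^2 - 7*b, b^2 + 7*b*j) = b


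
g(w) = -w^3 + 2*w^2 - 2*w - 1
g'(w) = -3*w^2 + 4*w - 2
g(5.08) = -90.64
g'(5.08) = -59.10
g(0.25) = -1.39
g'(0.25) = -1.19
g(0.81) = -1.84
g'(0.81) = -0.73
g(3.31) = -21.97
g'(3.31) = -21.63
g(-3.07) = 52.92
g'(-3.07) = -42.55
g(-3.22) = 59.56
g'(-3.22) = -45.99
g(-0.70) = 1.72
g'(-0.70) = -6.27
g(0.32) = -1.47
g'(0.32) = -1.03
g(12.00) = -1465.00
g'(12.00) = -386.00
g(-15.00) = 3854.00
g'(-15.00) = -737.00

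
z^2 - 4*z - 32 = (z - 8)*(z + 4)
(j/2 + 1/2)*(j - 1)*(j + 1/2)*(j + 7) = j^4/2 + 15*j^3/4 + 5*j^2/4 - 15*j/4 - 7/4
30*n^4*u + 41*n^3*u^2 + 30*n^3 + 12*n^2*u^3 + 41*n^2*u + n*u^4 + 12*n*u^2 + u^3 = (n + u)*(5*n + u)*(6*n + u)*(n*u + 1)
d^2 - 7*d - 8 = (d - 8)*(d + 1)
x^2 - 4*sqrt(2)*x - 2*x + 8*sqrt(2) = (x - 2)*(x - 4*sqrt(2))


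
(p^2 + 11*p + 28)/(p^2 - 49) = (p + 4)/(p - 7)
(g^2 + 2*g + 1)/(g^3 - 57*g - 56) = (g + 1)/(g^2 - g - 56)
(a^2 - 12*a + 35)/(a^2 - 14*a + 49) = (a - 5)/(a - 7)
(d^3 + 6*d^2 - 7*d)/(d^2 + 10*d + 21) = d*(d - 1)/(d + 3)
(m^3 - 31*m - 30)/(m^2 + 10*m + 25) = (m^2 - 5*m - 6)/(m + 5)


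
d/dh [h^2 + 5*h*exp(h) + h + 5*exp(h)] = 5*h*exp(h) + 2*h + 10*exp(h) + 1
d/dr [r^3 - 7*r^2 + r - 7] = 3*r^2 - 14*r + 1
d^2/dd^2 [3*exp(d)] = 3*exp(d)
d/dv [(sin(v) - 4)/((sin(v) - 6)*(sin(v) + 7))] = (8*sin(v) + cos(v)^2 - 39)*cos(v)/((sin(v) - 6)^2*(sin(v) + 7)^2)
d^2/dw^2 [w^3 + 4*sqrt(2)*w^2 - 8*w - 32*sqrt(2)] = 6*w + 8*sqrt(2)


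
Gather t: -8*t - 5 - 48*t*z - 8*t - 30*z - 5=t*(-48*z - 16) - 30*z - 10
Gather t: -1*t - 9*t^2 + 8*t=-9*t^2 + 7*t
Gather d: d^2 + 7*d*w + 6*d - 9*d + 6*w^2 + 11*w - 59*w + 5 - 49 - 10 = d^2 + d*(7*w - 3) + 6*w^2 - 48*w - 54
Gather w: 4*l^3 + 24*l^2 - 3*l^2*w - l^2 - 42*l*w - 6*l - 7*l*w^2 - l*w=4*l^3 + 23*l^2 - 7*l*w^2 - 6*l + w*(-3*l^2 - 43*l)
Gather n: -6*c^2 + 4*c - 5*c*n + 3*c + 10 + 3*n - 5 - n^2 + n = -6*c^2 + 7*c - n^2 + n*(4 - 5*c) + 5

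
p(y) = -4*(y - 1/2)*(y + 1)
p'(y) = -8*y - 2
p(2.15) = -20.79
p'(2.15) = -19.20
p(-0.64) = 1.64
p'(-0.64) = 3.12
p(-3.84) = -49.30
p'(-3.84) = 28.72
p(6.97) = -206.26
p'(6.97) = -57.76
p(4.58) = -91.07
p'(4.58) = -38.64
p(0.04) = 1.91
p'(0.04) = -2.32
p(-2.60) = -19.84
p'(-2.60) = 18.80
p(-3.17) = -31.86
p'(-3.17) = 23.36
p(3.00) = -40.00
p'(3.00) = -26.00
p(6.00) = -154.00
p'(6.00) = -50.00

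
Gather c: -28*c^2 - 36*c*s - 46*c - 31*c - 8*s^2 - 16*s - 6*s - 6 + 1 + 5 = -28*c^2 + c*(-36*s - 77) - 8*s^2 - 22*s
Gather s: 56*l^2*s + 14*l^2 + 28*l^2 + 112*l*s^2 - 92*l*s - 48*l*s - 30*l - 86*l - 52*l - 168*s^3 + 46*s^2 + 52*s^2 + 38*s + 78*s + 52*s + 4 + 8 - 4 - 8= 42*l^2 - 168*l - 168*s^3 + s^2*(112*l + 98) + s*(56*l^2 - 140*l + 168)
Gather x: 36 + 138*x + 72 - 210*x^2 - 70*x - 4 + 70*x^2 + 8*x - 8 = -140*x^2 + 76*x + 96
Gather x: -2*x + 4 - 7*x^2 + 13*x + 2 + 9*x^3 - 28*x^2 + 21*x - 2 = 9*x^3 - 35*x^2 + 32*x + 4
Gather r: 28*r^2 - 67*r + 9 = 28*r^2 - 67*r + 9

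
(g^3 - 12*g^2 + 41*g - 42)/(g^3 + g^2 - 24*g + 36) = (g - 7)/(g + 6)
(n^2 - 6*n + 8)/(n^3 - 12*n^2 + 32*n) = (n - 2)/(n*(n - 8))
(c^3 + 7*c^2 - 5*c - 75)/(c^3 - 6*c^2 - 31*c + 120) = (c + 5)/(c - 8)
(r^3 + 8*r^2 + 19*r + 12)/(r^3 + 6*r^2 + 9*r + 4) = (r + 3)/(r + 1)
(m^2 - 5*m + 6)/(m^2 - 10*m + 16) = (m - 3)/(m - 8)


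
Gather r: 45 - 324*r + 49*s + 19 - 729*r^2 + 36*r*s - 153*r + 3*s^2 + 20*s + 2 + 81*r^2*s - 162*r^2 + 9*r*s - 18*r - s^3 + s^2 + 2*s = r^2*(81*s - 891) + r*(45*s - 495) - s^3 + 4*s^2 + 71*s + 66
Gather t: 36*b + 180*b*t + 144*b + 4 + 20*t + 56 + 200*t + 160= 180*b + t*(180*b + 220) + 220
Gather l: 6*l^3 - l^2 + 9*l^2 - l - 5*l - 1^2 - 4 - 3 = 6*l^3 + 8*l^2 - 6*l - 8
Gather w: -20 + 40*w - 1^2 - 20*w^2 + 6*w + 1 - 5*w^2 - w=-25*w^2 + 45*w - 20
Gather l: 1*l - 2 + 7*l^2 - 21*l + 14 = 7*l^2 - 20*l + 12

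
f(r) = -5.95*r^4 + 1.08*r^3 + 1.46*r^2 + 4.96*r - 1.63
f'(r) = -23.8*r^3 + 3.24*r^2 + 2.92*r + 4.96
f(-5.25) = -4663.87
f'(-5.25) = 3522.87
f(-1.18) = -18.76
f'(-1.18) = 45.13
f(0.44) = 0.70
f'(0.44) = 4.84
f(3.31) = -644.27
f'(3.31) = -812.98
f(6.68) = -11428.82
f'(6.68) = -6925.21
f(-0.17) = -2.44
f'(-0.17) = 4.67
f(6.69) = -11498.23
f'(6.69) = -6956.65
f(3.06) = -463.51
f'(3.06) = -637.70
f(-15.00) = -304611.28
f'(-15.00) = 81015.16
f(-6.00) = -7923.31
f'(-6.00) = 5244.88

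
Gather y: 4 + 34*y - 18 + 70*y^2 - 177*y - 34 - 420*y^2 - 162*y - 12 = -350*y^2 - 305*y - 60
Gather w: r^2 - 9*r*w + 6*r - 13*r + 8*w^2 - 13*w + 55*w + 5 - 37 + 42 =r^2 - 7*r + 8*w^2 + w*(42 - 9*r) + 10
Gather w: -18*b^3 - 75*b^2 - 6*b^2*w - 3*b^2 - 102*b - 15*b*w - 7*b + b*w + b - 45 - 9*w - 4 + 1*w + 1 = -18*b^3 - 78*b^2 - 108*b + w*(-6*b^2 - 14*b - 8) - 48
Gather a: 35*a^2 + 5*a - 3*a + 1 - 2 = 35*a^2 + 2*a - 1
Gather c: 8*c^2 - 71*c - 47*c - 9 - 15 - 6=8*c^2 - 118*c - 30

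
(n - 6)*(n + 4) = n^2 - 2*n - 24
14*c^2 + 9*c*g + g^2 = (2*c + g)*(7*c + g)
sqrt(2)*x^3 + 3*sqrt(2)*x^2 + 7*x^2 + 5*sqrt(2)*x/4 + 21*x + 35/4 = (x + 5/2)*(x + 7*sqrt(2)/2)*(sqrt(2)*x + sqrt(2)/2)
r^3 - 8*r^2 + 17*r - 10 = (r - 5)*(r - 2)*(r - 1)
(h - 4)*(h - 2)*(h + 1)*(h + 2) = h^4 - 3*h^3 - 8*h^2 + 12*h + 16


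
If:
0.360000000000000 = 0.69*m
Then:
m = 0.52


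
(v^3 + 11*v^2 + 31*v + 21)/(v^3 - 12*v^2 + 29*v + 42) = (v^2 + 10*v + 21)/(v^2 - 13*v + 42)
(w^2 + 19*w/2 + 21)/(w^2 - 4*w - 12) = (w^2 + 19*w/2 + 21)/(w^2 - 4*w - 12)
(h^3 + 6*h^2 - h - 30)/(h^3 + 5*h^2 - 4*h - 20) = (h + 3)/(h + 2)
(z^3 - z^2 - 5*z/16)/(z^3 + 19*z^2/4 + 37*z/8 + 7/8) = z*(4*z - 5)/(2*(2*z^2 + 9*z + 7))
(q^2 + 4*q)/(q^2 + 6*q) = (q + 4)/(q + 6)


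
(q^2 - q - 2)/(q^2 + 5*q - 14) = (q + 1)/(q + 7)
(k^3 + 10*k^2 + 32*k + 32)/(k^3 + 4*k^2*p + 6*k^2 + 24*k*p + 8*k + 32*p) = (k + 4)/(k + 4*p)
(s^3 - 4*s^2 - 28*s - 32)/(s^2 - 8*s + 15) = (s^3 - 4*s^2 - 28*s - 32)/(s^2 - 8*s + 15)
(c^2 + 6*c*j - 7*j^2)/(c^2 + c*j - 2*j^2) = (c + 7*j)/(c + 2*j)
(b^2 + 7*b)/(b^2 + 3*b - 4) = b*(b + 7)/(b^2 + 3*b - 4)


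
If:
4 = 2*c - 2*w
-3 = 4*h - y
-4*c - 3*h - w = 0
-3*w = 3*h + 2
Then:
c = -1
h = 7/3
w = -3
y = 37/3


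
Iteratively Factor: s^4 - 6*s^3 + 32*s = (s - 4)*(s^3 - 2*s^2 - 8*s) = s*(s - 4)*(s^2 - 2*s - 8) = s*(s - 4)*(s + 2)*(s - 4)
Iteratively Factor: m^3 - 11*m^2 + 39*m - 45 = (m - 5)*(m^2 - 6*m + 9) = (m - 5)*(m - 3)*(m - 3)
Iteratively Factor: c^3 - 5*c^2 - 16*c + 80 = (c - 5)*(c^2 - 16) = (c - 5)*(c + 4)*(c - 4)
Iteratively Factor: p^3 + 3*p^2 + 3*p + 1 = (p + 1)*(p^2 + 2*p + 1) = (p + 1)^2*(p + 1)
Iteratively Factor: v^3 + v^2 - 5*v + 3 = (v + 3)*(v^2 - 2*v + 1) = (v - 1)*(v + 3)*(v - 1)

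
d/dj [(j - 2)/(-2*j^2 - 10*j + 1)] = (2*j^2 - 8*j - 19)/(4*j^4 + 40*j^3 + 96*j^2 - 20*j + 1)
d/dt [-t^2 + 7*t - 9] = 7 - 2*t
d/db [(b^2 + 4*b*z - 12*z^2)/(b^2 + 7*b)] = (-4*b^2*z + 7*b^2 + 24*b*z^2 + 84*z^2)/(b^2*(b^2 + 14*b + 49))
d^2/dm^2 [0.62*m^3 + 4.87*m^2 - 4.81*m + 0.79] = 3.72*m + 9.74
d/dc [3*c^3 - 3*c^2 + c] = 9*c^2 - 6*c + 1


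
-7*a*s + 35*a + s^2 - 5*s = (-7*a + s)*(s - 5)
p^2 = p^2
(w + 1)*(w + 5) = w^2 + 6*w + 5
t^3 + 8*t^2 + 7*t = t*(t + 1)*(t + 7)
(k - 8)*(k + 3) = k^2 - 5*k - 24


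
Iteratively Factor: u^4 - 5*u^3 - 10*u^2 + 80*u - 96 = (u - 3)*(u^3 - 2*u^2 - 16*u + 32) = (u - 3)*(u - 2)*(u^2 - 16) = (u - 3)*(u - 2)*(u + 4)*(u - 4)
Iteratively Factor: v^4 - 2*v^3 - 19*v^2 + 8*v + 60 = (v + 2)*(v^3 - 4*v^2 - 11*v + 30) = (v + 2)*(v + 3)*(v^2 - 7*v + 10) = (v - 2)*(v + 2)*(v + 3)*(v - 5)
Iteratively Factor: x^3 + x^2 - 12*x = (x + 4)*(x^2 - 3*x) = (x - 3)*(x + 4)*(x)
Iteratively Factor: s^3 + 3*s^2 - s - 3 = (s + 3)*(s^2 - 1) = (s + 1)*(s + 3)*(s - 1)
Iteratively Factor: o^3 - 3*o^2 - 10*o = (o - 5)*(o^2 + 2*o) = o*(o - 5)*(o + 2)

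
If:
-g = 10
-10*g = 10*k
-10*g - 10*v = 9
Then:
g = -10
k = 10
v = 91/10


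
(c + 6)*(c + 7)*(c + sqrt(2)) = c^3 + sqrt(2)*c^2 + 13*c^2 + 13*sqrt(2)*c + 42*c + 42*sqrt(2)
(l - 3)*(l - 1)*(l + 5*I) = l^3 - 4*l^2 + 5*I*l^2 + 3*l - 20*I*l + 15*I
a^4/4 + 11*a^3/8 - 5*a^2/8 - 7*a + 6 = (a/4 + 1)*(a - 3/2)*(a - 1)*(a + 4)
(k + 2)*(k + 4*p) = k^2 + 4*k*p + 2*k + 8*p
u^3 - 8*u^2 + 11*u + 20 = (u - 5)*(u - 4)*(u + 1)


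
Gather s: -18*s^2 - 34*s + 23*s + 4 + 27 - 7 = -18*s^2 - 11*s + 24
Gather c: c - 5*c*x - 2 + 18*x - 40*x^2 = c*(1 - 5*x) - 40*x^2 + 18*x - 2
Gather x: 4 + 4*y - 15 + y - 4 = 5*y - 15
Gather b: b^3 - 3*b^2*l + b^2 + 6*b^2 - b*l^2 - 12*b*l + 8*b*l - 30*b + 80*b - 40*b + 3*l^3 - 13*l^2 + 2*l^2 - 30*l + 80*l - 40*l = b^3 + b^2*(7 - 3*l) + b*(-l^2 - 4*l + 10) + 3*l^3 - 11*l^2 + 10*l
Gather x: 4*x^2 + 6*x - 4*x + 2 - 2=4*x^2 + 2*x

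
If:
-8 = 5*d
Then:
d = -8/5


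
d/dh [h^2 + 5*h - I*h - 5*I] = 2*h + 5 - I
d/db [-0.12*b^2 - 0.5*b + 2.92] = -0.24*b - 0.5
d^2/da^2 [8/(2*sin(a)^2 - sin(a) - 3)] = 8*(-35*sin(a) + 4*sin(3*a) - 11*cos(2*a) + 25)/((sin(a) + 1)^2*(2*sin(a) - 3)^3)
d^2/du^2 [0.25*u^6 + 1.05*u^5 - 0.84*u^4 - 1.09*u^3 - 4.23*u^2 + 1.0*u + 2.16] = 7.5*u^4 + 21.0*u^3 - 10.08*u^2 - 6.54*u - 8.46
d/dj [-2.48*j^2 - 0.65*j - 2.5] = -4.96*j - 0.65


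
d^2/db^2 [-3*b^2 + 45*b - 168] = -6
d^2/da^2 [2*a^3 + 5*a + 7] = 12*a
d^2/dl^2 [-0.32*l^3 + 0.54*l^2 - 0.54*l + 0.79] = 1.08 - 1.92*l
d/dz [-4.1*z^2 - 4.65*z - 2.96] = -8.2*z - 4.65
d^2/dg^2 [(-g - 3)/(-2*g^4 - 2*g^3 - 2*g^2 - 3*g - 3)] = 4*g*(12*g^6 + 76*g^5 + 102*g^4 + 87*g^3 + 35*g^2 - 27*g - 9)/(8*g^12 + 24*g^11 + 48*g^10 + 92*g^9 + 156*g^8 + 204*g^7 + 242*g^6 + 270*g^5 + 252*g^4 + 189*g^3 + 135*g^2 + 81*g + 27)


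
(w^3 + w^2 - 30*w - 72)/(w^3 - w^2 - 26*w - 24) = (w + 3)/(w + 1)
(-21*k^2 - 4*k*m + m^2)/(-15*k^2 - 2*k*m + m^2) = (7*k - m)/(5*k - m)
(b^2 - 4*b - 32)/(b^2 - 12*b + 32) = (b + 4)/(b - 4)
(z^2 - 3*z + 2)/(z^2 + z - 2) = (z - 2)/(z + 2)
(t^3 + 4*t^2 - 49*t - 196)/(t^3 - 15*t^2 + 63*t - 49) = (t^2 + 11*t + 28)/(t^2 - 8*t + 7)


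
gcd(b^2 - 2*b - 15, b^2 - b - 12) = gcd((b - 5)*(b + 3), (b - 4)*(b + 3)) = b + 3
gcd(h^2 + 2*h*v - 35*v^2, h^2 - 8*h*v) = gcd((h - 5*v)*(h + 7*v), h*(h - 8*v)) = 1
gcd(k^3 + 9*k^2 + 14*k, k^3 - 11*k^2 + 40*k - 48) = 1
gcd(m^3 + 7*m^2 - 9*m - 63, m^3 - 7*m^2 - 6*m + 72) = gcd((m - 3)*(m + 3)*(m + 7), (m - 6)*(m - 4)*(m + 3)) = m + 3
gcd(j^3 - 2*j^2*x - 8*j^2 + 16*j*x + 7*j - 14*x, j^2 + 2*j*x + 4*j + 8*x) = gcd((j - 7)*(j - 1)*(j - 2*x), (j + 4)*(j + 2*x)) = 1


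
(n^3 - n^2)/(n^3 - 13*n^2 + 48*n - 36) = n^2/(n^2 - 12*n + 36)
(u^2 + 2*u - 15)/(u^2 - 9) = (u + 5)/(u + 3)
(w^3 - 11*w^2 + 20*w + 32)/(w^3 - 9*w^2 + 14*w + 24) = (w - 8)/(w - 6)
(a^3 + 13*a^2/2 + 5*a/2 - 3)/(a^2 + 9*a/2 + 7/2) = (2*a^2 + 11*a - 6)/(2*a + 7)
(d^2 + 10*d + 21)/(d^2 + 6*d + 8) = (d^2 + 10*d + 21)/(d^2 + 6*d + 8)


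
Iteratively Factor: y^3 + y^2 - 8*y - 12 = (y + 2)*(y^2 - y - 6) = (y - 3)*(y + 2)*(y + 2)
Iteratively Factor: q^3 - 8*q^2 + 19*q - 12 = (q - 3)*(q^2 - 5*q + 4) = (q - 4)*(q - 3)*(q - 1)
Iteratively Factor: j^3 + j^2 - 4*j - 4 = (j + 2)*(j^2 - j - 2) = (j + 1)*(j + 2)*(j - 2)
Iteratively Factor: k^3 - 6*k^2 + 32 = (k - 4)*(k^2 - 2*k - 8) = (k - 4)*(k + 2)*(k - 4)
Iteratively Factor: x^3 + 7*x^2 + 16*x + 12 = (x + 2)*(x^2 + 5*x + 6) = (x + 2)*(x + 3)*(x + 2)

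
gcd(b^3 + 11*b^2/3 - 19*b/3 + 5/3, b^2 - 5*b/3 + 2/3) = b - 1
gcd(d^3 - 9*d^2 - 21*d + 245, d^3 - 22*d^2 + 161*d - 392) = d^2 - 14*d + 49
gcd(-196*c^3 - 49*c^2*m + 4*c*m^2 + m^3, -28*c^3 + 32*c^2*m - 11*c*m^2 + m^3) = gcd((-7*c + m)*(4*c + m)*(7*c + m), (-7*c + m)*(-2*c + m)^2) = 7*c - m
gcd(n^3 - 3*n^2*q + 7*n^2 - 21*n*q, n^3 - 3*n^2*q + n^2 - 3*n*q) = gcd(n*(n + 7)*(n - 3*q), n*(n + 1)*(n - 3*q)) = -n^2 + 3*n*q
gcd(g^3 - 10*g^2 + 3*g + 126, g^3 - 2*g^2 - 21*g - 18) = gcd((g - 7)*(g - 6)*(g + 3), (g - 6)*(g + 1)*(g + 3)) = g^2 - 3*g - 18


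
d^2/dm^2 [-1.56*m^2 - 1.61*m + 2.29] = -3.12000000000000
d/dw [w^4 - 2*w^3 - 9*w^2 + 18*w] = 4*w^3 - 6*w^2 - 18*w + 18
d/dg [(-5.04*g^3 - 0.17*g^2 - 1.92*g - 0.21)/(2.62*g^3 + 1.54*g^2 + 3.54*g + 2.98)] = (-7.3162*g^4 - 25.6224*g^3 - 41.052*g^2 - 0.366400000000001*g - 4.9782)/(6.8644*g^6 + 8.0696*g^5 + 20.9212*g^4 + 26.5184*g^3 + 21.71*g^2 + 21.0984*g + 8.8804)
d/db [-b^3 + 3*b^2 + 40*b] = -3*b^2 + 6*b + 40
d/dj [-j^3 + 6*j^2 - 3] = 3*j*(4 - j)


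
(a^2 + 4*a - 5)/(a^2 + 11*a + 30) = (a - 1)/(a + 6)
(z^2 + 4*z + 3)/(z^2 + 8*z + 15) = (z + 1)/(z + 5)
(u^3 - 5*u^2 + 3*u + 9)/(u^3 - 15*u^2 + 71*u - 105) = (u^2 - 2*u - 3)/(u^2 - 12*u + 35)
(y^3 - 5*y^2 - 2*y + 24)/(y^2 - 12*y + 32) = (y^2 - y - 6)/(y - 8)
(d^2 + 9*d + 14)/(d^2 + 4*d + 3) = (d^2 + 9*d + 14)/(d^2 + 4*d + 3)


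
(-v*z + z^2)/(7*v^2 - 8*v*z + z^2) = z/(-7*v + z)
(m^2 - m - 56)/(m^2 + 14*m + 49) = (m - 8)/(m + 7)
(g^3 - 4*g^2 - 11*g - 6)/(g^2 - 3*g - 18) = (g^2 + 2*g + 1)/(g + 3)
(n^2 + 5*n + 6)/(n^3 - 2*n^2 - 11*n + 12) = (n + 2)/(n^2 - 5*n + 4)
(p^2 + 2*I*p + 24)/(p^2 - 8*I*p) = (p^2 + 2*I*p + 24)/(p*(p - 8*I))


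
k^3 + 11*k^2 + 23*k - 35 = (k - 1)*(k + 5)*(k + 7)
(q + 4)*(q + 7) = q^2 + 11*q + 28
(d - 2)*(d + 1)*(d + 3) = d^3 + 2*d^2 - 5*d - 6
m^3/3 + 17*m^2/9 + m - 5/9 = (m/3 + 1/3)*(m - 1/3)*(m + 5)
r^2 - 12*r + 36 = (r - 6)^2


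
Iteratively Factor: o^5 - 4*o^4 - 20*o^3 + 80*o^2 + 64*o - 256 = (o - 2)*(o^4 - 2*o^3 - 24*o^2 + 32*o + 128) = (o - 4)*(o - 2)*(o^3 + 2*o^2 - 16*o - 32) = (o - 4)*(o - 2)*(o + 2)*(o^2 - 16) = (o - 4)^2*(o - 2)*(o + 2)*(o + 4)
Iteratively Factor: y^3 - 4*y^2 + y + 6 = (y - 2)*(y^2 - 2*y - 3) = (y - 2)*(y + 1)*(y - 3)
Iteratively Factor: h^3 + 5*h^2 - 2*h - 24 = (h - 2)*(h^2 + 7*h + 12) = (h - 2)*(h + 4)*(h + 3)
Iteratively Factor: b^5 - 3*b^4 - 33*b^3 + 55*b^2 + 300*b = (b + 3)*(b^4 - 6*b^3 - 15*b^2 + 100*b) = (b + 3)*(b + 4)*(b^3 - 10*b^2 + 25*b) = (b - 5)*(b + 3)*(b + 4)*(b^2 - 5*b) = b*(b - 5)*(b + 3)*(b + 4)*(b - 5)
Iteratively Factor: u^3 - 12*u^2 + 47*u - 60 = (u - 3)*(u^2 - 9*u + 20) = (u - 4)*(u - 3)*(u - 5)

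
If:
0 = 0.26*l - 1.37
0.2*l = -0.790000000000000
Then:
No Solution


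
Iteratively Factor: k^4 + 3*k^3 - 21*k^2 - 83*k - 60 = (k + 4)*(k^3 - k^2 - 17*k - 15) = (k + 3)*(k + 4)*(k^2 - 4*k - 5) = (k - 5)*(k + 3)*(k + 4)*(k + 1)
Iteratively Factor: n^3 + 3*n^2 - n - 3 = (n + 3)*(n^2 - 1) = (n - 1)*(n + 3)*(n + 1)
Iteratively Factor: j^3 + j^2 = (j)*(j^2 + j) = j^2*(j + 1)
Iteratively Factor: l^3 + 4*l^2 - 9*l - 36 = (l + 4)*(l^2 - 9) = (l - 3)*(l + 4)*(l + 3)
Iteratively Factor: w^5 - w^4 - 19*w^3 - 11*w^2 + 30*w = (w - 1)*(w^4 - 19*w^2 - 30*w) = (w - 1)*(w + 2)*(w^3 - 2*w^2 - 15*w) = w*(w - 1)*(w + 2)*(w^2 - 2*w - 15) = w*(w - 1)*(w + 2)*(w + 3)*(w - 5)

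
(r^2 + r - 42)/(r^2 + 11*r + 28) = (r - 6)/(r + 4)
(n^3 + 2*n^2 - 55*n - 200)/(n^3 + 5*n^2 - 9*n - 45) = (n^2 - 3*n - 40)/(n^2 - 9)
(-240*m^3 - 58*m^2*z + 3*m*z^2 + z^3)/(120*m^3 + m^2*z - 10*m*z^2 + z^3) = (30*m^2 + 11*m*z + z^2)/(-15*m^2 - 2*m*z + z^2)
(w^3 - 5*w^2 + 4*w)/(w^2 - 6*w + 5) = w*(w - 4)/(w - 5)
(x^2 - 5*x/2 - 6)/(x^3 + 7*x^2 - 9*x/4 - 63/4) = 2*(x - 4)/(2*x^2 + 11*x - 21)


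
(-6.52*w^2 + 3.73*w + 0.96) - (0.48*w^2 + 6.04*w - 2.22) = -7.0*w^2 - 2.31*w + 3.18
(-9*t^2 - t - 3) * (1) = -9*t^2 - t - 3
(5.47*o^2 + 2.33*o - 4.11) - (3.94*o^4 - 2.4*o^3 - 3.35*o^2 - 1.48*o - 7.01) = -3.94*o^4 + 2.4*o^3 + 8.82*o^2 + 3.81*o + 2.9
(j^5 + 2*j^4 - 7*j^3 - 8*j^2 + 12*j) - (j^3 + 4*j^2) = j^5 + 2*j^4 - 8*j^3 - 12*j^2 + 12*j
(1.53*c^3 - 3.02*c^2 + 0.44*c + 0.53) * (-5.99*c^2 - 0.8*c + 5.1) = -9.1647*c^5 + 16.8658*c^4 + 7.5834*c^3 - 18.9287*c^2 + 1.82*c + 2.703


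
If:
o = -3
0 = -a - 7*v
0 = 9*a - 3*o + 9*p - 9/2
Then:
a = -7*v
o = -3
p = 7*v - 1/2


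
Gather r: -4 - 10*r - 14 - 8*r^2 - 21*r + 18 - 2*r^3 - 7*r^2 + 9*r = -2*r^3 - 15*r^2 - 22*r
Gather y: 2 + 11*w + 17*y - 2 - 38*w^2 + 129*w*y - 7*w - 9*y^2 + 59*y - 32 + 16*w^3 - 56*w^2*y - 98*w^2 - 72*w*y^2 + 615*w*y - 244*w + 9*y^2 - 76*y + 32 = 16*w^3 - 136*w^2 - 72*w*y^2 - 240*w + y*(-56*w^2 + 744*w)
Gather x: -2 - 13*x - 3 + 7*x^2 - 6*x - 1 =7*x^2 - 19*x - 6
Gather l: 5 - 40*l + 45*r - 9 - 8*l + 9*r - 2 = -48*l + 54*r - 6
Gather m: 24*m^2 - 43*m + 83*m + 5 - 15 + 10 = 24*m^2 + 40*m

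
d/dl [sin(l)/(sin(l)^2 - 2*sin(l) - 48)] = (cos(l)^2 - 49)*cos(l)/((sin(l) - 8)^2*(sin(l) + 6)^2)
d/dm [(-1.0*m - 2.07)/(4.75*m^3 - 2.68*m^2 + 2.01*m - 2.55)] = (9.5*m^3 + 26.8175*m^2 - 11.0952*m + 6.7107)/(22.5625*m^6 - 25.46*m^5 + 26.2774*m^4 - 34.9986*m^3 + 17.7081*m^2 - 10.251*m + 6.5025)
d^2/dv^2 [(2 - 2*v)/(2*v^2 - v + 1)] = 4*(-(v - 1)*(4*v - 1)^2 + 3*(2*v - 1)*(2*v^2 - v + 1))/(2*v^2 - v + 1)^3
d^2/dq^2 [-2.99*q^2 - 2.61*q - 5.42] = -5.98000000000000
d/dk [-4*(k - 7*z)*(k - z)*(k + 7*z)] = -12*k^2 + 8*k*z + 196*z^2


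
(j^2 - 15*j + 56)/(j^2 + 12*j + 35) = (j^2 - 15*j + 56)/(j^2 + 12*j + 35)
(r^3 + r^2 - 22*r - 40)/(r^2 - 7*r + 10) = (r^2 + 6*r + 8)/(r - 2)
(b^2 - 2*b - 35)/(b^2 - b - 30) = (b - 7)/(b - 6)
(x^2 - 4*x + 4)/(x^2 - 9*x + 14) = (x - 2)/(x - 7)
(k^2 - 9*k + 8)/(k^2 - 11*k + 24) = (k - 1)/(k - 3)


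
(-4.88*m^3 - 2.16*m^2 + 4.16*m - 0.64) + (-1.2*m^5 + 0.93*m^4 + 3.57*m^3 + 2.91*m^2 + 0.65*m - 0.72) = -1.2*m^5 + 0.93*m^4 - 1.31*m^3 + 0.75*m^2 + 4.81*m - 1.36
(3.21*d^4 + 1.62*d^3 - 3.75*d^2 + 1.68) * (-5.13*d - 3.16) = -16.4673*d^5 - 18.4542*d^4 + 14.1183*d^3 + 11.85*d^2 - 8.6184*d - 5.3088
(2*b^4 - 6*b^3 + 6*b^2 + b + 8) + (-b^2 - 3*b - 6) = 2*b^4 - 6*b^3 + 5*b^2 - 2*b + 2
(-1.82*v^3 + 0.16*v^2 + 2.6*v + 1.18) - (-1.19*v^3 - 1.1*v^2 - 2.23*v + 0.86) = -0.63*v^3 + 1.26*v^2 + 4.83*v + 0.32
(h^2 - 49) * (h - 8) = h^3 - 8*h^2 - 49*h + 392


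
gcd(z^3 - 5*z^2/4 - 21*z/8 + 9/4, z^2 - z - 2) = z - 2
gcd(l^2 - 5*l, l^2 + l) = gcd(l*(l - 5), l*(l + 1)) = l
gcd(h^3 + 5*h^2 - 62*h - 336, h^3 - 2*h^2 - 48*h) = h^2 - 2*h - 48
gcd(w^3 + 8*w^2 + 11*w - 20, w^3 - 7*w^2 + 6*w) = w - 1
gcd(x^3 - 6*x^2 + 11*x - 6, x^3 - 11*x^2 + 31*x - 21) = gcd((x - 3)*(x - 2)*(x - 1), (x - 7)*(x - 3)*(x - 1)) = x^2 - 4*x + 3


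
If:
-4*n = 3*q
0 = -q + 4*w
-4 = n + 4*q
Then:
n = 12/13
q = -16/13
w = -4/13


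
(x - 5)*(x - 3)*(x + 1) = x^3 - 7*x^2 + 7*x + 15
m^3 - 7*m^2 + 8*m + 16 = (m - 4)^2*(m + 1)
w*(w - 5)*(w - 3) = w^3 - 8*w^2 + 15*w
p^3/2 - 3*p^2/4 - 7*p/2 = p*(p/2 + 1)*(p - 7/2)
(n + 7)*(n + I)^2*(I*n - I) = I*n^4 - 2*n^3 + 6*I*n^3 - 12*n^2 - 8*I*n^2 + 14*n - 6*I*n + 7*I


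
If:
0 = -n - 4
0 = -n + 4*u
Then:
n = -4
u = -1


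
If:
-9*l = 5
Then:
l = -5/9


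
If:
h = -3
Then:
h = -3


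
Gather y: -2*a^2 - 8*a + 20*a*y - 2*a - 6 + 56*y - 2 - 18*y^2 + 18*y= -2*a^2 - 10*a - 18*y^2 + y*(20*a + 74) - 8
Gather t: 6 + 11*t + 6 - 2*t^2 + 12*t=-2*t^2 + 23*t + 12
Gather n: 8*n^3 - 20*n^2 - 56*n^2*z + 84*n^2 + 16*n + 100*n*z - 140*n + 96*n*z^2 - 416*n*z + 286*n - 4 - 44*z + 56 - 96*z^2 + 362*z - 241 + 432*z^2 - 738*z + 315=8*n^3 + n^2*(64 - 56*z) + n*(96*z^2 - 316*z + 162) + 336*z^2 - 420*z + 126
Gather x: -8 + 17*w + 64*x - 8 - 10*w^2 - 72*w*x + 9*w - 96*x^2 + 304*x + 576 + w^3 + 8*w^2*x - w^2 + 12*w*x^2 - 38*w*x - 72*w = w^3 - 11*w^2 - 46*w + x^2*(12*w - 96) + x*(8*w^2 - 110*w + 368) + 560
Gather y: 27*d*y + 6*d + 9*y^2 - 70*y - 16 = 6*d + 9*y^2 + y*(27*d - 70) - 16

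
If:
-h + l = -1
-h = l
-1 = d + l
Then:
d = -1/2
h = 1/2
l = -1/2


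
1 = 1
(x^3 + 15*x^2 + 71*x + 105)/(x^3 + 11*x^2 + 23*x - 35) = (x + 3)/(x - 1)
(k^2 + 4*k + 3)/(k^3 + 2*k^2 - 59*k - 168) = (k + 1)/(k^2 - k - 56)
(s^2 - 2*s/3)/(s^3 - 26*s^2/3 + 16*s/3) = 1/(s - 8)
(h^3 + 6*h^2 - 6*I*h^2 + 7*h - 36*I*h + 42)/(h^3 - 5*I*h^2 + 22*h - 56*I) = (h^2 + h*(6 + I) + 6*I)/(h^2 + 2*I*h + 8)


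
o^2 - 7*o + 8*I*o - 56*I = (o - 7)*(o + 8*I)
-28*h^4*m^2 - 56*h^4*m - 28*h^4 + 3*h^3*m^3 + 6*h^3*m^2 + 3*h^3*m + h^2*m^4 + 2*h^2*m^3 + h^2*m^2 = (-4*h + m)*(7*h + m)*(h*m + h)^2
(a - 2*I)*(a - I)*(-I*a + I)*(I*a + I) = a^4 - 3*I*a^3 - 3*a^2 + 3*I*a + 2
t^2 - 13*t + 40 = (t - 8)*(t - 5)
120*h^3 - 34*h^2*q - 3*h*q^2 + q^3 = (-5*h + q)*(-4*h + q)*(6*h + q)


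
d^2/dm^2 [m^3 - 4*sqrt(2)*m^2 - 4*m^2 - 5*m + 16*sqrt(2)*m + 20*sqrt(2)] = 6*m - 8*sqrt(2) - 8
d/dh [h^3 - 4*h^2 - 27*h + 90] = 3*h^2 - 8*h - 27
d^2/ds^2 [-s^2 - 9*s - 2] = -2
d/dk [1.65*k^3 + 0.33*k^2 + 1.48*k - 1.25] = 4.95*k^2 + 0.66*k + 1.48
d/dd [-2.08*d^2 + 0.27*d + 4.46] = 0.27 - 4.16*d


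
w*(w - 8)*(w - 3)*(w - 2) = w^4 - 13*w^3 + 46*w^2 - 48*w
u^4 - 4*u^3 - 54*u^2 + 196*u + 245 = (u - 7)*(u - 5)*(u + 1)*(u + 7)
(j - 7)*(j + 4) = j^2 - 3*j - 28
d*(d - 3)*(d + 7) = d^3 + 4*d^2 - 21*d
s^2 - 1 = (s - 1)*(s + 1)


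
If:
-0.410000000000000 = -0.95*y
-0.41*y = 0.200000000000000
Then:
No Solution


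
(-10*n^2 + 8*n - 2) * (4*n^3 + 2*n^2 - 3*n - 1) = -40*n^5 + 12*n^4 + 38*n^3 - 18*n^2 - 2*n + 2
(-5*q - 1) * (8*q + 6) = -40*q^2 - 38*q - 6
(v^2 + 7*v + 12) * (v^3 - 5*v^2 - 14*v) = v^5 + 2*v^4 - 37*v^3 - 158*v^2 - 168*v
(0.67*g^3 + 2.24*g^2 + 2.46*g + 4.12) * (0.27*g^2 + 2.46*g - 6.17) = 0.1809*g^5 + 2.253*g^4 + 2.0407*g^3 - 6.6568*g^2 - 5.043*g - 25.4204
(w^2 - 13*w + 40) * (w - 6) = w^3 - 19*w^2 + 118*w - 240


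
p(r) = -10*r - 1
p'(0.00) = -10.00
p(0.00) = -1.00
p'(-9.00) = -10.00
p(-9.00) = 89.00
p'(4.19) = -10.00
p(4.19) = -42.90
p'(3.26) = -10.00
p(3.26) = -33.60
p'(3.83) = -10.00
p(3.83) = -39.30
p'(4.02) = -10.00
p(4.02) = -41.20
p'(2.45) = -10.00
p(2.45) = -25.50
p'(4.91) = -10.00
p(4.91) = -50.10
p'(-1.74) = -10.00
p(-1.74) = 16.40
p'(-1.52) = -10.00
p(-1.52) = 14.20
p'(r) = -10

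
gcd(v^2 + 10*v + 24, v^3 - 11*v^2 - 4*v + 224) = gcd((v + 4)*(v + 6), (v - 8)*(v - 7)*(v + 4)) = v + 4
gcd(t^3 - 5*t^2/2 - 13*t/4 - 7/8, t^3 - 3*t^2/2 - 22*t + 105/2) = t - 7/2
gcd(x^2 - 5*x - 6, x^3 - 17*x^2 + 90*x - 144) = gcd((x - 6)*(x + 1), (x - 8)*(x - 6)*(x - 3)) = x - 6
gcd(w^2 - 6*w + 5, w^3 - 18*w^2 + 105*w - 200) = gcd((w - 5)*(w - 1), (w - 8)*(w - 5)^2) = w - 5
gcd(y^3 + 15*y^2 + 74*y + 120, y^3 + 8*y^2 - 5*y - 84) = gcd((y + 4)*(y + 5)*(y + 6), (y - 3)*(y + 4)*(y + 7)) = y + 4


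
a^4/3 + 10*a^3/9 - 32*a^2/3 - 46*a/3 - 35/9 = (a/3 + 1/3)*(a - 5)*(a + 1/3)*(a + 7)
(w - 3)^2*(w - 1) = w^3 - 7*w^2 + 15*w - 9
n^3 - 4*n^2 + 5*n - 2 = (n - 2)*(n - 1)^2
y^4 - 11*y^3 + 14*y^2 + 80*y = y*(y - 8)*(y - 5)*(y + 2)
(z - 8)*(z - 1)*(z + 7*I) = z^3 - 9*z^2 + 7*I*z^2 + 8*z - 63*I*z + 56*I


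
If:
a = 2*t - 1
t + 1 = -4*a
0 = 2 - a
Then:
No Solution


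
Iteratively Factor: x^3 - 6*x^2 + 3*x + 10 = (x - 2)*(x^2 - 4*x - 5) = (x - 2)*(x + 1)*(x - 5)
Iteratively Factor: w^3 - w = (w + 1)*(w^2 - w) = w*(w + 1)*(w - 1)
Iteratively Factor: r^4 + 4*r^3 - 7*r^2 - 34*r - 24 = (r - 3)*(r^3 + 7*r^2 + 14*r + 8) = (r - 3)*(r + 1)*(r^2 + 6*r + 8) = (r - 3)*(r + 1)*(r + 4)*(r + 2)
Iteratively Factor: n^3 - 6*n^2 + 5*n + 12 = (n + 1)*(n^2 - 7*n + 12) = (n - 3)*(n + 1)*(n - 4)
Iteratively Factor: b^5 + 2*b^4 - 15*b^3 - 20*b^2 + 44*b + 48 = (b - 2)*(b^4 + 4*b^3 - 7*b^2 - 34*b - 24) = (b - 2)*(b + 1)*(b^3 + 3*b^2 - 10*b - 24) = (b - 2)*(b + 1)*(b + 2)*(b^2 + b - 12) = (b - 3)*(b - 2)*(b + 1)*(b + 2)*(b + 4)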